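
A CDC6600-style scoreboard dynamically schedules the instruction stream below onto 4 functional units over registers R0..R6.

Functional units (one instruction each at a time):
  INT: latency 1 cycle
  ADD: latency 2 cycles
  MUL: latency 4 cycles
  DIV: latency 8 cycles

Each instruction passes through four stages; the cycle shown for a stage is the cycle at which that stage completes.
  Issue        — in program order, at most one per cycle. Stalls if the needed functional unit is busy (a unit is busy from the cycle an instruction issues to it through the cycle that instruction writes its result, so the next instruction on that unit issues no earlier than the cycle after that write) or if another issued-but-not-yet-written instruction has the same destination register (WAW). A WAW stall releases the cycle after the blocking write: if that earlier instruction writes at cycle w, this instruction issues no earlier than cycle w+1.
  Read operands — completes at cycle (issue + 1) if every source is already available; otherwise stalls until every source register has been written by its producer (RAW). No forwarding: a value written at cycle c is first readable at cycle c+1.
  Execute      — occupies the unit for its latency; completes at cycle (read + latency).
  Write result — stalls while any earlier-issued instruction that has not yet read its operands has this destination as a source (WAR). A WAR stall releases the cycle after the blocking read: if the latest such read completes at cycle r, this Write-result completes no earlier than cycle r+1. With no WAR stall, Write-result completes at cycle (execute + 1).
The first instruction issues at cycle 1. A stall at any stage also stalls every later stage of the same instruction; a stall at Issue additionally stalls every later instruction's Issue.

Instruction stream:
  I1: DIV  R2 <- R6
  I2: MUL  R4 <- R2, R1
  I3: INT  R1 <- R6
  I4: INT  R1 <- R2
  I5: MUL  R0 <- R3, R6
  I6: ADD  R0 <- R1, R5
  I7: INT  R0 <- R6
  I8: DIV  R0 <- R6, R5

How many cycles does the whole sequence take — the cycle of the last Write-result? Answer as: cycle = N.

  I1 | 1 | 2 | 10 | 11
  I2 | 2 | 12 | 16 | 17   RAW R2: wait I1 write@11
  I3 | 3 | 4 | 5 | 13   WAR R1: wait I2 read@12
  I4 | 14 | 15 | 16 | 17   struct: INT busy until I3 writes@13
  I5 | 18 | 19 | 23 | 24   struct: MUL busy until I2 writes@17
  I6 | 25 | 26 | 28 | 29   WAW R0: wait I5 write@24
  I7 | 30 | 31 | 32 | 33   WAW R0: wait I6 write@29
  I8 | 34 | 35 | 43 | 44   WAW R0: wait I7 write@33

cycle = 44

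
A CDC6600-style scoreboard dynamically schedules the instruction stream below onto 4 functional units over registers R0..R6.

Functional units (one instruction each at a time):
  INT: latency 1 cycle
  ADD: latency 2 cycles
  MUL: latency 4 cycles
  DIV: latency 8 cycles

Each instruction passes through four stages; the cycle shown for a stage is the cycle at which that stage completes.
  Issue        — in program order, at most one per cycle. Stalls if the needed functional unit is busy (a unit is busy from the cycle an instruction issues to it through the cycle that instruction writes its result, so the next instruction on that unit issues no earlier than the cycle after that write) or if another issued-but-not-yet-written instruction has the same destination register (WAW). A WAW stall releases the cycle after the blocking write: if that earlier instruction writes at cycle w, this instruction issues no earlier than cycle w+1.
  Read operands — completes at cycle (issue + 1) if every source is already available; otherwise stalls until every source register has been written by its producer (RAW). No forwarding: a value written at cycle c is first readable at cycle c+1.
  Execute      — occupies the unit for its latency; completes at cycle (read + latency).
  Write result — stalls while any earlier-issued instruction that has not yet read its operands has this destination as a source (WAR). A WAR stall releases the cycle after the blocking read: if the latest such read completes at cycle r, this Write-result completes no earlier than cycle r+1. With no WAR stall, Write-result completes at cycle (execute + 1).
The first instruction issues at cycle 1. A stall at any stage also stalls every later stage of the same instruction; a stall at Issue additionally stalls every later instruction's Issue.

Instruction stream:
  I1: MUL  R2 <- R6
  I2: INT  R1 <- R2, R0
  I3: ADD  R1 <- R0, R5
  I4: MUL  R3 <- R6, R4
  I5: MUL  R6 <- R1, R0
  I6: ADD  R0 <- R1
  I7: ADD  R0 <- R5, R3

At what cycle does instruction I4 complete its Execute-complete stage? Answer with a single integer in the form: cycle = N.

t=1  I1 issues→MUL
t=2  I1 reads · I2 issues→INT
t=6  I1 exec-done
t=7  I1 writes R2
t=8  I2 reads
t=9  I2 exec-done
t=10  I2 writes R1
t=11  I3 issues→ADD
t=12  I3 reads · I4 issues→MUL
t=13  I4 reads
t=14  I3 exec-done
t=15  I3 writes R1
t=17  I4 exec-done
t=18  I4 writes R3
t=19  I5 issues→MUL
t=20  I5 reads · I6 issues→ADD
t=21  I6 reads
t=23  I6 exec-done
t=24  I5 exec-done · I6 writes R0
t=25  I5 writes R6 · I7 issues→ADD
t=26  I7 reads
t=28  I7 exec-done
t=29  I7 writes R0

cycle = 17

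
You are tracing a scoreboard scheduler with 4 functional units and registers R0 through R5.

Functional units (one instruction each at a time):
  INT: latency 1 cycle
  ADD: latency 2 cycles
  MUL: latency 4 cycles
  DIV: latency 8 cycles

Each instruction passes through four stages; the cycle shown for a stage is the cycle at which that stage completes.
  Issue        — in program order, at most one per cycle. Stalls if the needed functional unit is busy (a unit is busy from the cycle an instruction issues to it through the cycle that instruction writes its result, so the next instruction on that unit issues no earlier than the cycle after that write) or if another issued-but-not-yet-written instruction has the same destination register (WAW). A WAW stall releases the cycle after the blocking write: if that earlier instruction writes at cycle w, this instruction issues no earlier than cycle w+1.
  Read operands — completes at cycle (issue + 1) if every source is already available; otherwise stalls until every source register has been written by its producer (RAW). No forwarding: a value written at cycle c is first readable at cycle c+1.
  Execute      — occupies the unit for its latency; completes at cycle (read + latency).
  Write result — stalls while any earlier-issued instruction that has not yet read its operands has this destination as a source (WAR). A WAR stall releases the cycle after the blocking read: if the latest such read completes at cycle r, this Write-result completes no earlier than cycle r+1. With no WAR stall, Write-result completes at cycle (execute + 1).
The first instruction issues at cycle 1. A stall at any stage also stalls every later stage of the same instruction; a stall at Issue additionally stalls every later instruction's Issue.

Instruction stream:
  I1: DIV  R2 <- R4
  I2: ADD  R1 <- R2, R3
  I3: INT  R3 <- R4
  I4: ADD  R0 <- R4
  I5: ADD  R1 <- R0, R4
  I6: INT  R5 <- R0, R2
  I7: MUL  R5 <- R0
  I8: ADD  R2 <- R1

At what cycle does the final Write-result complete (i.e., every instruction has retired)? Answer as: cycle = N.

cycle = 32

cycle 1: I1 issues→DIV
cycle 2: I1 reads · I2 issues→ADD
cycle 3: I3 issues→INT
cycle 4: I3 reads
cycle 5: I3 exec-done
cycle 10: I1 exec-done
cycle 11: I1 writes R2
cycle 12: I2 reads
cycle 13: I3 writes R3
cycle 14: I2 exec-done
cycle 15: I2 writes R1
cycle 16: I4 issues→ADD
cycle 17: I4 reads
cycle 19: I4 exec-done
cycle 20: I4 writes R0
cycle 21: I5 issues→ADD
cycle 22: I5 reads · I6 issues→INT
cycle 23: I6 reads
cycle 24: I5 exec-done · I6 exec-done
cycle 25: I5 writes R1 · I6 writes R5
cycle 26: I7 issues→MUL
cycle 27: I7 reads · I8 issues→ADD
cycle 28: I8 reads
cycle 30: I8 exec-done
cycle 31: I7 exec-done · I8 writes R2
cycle 32: I7 writes R5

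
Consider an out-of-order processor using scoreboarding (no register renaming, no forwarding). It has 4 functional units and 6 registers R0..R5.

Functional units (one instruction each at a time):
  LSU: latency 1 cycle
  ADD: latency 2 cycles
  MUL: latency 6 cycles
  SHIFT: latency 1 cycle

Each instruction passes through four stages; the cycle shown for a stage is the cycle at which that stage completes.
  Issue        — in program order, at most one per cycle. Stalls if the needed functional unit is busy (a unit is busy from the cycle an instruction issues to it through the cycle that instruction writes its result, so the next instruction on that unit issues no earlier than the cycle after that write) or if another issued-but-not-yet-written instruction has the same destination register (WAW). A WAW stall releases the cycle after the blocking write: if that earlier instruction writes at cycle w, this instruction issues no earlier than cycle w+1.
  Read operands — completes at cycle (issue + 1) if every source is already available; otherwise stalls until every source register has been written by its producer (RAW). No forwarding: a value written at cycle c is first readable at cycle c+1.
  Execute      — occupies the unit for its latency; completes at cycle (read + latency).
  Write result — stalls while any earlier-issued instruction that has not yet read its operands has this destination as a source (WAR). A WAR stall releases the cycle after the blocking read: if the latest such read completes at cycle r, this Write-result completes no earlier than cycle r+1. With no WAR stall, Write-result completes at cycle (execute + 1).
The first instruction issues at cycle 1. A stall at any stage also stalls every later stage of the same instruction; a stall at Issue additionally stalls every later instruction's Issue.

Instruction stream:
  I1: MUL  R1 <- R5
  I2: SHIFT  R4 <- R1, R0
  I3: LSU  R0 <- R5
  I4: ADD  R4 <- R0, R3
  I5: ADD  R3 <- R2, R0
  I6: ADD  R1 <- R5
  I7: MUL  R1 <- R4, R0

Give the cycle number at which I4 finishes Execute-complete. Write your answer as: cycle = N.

  I1 | 1 | 2 | 8 | 9
  I2 | 2 | 10 | 11 | 12   RAW R1: wait I1 write@9
  I3 | 3 | 4 | 5 | 11   WAR R0: wait I2 read@10
  I4 | 13 | 14 | 16 | 17   WAW R4: wait I2 write@12
  I5 | 18 | 19 | 21 | 22   struct: ADD busy until I4 writes@17
  I6 | 23 | 24 | 26 | 27   struct: ADD busy until I5 writes@22
  I7 | 28 | 29 | 35 | 36   WAW R1: wait I6 write@27

cycle = 16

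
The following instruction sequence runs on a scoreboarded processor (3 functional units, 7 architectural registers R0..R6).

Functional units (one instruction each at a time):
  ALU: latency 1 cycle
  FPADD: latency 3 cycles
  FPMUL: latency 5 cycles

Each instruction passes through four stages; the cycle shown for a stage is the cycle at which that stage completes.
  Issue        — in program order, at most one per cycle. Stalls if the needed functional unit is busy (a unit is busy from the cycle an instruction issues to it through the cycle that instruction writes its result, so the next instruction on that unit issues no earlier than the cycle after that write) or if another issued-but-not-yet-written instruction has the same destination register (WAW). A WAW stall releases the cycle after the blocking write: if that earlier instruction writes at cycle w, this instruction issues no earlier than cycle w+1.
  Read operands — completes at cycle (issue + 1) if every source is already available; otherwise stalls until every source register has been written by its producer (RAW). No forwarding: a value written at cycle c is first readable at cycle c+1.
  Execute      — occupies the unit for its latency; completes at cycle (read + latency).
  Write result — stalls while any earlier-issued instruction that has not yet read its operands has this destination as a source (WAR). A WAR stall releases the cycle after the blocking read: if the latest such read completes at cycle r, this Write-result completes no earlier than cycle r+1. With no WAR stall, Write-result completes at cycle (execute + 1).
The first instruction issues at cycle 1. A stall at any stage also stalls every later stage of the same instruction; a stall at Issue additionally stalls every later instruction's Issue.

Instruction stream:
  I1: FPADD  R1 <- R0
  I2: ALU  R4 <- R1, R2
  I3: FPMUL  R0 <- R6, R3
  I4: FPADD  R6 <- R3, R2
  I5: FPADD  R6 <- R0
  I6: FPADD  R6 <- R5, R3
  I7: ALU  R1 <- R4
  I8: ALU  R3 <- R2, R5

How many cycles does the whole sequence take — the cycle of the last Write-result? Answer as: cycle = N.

c1: I1→FPADD
c2: I1 RO | I2→ALU
c3: I3→FPMUL
c4: I3 RO
c5: I1 EX
c6: I1 WR R1
c7: I2 RO | I4→FPADD
c8: I2 EX | I4 RO
c9: I2 WR R4 | I3 EX
c10: I3 WR R0
c11: I4 EX
c12: I4 WR R6
c13: I5→FPADD
c14: I5 RO
c17: I5 EX
c18: I5 WR R6
c19: I6→FPADD
c20: I6 RO | I7→ALU
c21: I7 RO
c22: I7 EX
c23: I6 EX | I7 WR R1
c24: I6 WR R6 | I8→ALU
c25: I8 RO
c26: I8 EX
c27: I8 WR R3

cycle = 27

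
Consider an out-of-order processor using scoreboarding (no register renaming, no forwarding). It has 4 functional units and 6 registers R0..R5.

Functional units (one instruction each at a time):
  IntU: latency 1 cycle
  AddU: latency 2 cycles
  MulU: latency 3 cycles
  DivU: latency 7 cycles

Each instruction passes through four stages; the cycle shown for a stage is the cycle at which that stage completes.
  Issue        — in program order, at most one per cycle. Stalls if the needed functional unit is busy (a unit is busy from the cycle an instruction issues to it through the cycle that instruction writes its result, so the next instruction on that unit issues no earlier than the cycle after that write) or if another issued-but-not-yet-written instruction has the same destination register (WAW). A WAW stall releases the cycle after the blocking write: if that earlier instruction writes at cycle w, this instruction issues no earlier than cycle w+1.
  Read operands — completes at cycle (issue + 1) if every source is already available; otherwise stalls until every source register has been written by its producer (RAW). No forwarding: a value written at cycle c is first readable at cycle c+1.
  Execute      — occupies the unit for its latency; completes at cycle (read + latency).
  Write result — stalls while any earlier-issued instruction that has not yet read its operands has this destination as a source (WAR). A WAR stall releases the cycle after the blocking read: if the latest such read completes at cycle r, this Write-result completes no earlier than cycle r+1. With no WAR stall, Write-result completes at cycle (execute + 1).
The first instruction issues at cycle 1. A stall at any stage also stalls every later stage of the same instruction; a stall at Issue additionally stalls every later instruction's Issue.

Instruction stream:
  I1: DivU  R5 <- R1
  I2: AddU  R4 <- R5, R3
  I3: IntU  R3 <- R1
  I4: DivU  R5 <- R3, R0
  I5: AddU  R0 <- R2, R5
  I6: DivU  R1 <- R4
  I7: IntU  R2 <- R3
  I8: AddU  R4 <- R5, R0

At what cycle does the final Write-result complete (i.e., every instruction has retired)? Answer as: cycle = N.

cycle = 31

I1 -> (1, 2, 9, 10)
I2 -> (2, 11, 13, 14)  // RAW R5: wait I1 write@10
I3 -> (3, 4, 5, 12)  // WAR R3: wait I2 read@11
I4 -> (11, 13, 20, 21)  // struct: DivU busy until I1 writes@10, RAW R3: wait I3 write@12
I5 -> (15, 22, 24, 25)  // struct: AddU busy until I2 writes@14, RAW R5: wait I4 write@21
I6 -> (22, 23, 30, 31)  // struct: DivU busy until I4 writes@21
I7 -> (23, 24, 25, 26)
I8 -> (26, 27, 29, 30)  // struct: AddU busy until I5 writes@25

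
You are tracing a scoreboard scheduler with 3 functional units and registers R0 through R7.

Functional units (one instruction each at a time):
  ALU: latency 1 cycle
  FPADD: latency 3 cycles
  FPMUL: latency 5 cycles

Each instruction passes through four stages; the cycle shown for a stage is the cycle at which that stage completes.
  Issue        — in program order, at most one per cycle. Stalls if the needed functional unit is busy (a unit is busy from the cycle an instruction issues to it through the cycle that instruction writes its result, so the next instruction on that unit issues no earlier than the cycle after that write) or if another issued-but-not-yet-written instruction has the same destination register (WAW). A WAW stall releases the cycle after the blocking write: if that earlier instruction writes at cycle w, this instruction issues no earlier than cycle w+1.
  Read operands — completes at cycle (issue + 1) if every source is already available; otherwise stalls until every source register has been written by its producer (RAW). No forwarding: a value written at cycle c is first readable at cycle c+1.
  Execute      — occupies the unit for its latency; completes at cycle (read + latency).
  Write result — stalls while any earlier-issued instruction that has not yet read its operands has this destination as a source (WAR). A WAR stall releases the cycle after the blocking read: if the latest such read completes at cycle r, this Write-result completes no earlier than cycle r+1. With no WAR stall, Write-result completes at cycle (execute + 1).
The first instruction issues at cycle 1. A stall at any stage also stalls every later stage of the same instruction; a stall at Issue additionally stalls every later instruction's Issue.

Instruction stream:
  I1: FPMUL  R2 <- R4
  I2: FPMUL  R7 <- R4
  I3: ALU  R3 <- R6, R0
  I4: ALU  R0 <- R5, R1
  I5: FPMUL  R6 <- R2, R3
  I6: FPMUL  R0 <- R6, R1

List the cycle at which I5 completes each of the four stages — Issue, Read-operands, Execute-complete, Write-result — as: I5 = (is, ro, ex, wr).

I5 = (17, 18, 23, 24)

  I1 | 1 | 2 | 7 | 8
  I2 | 9 | 10 | 15 | 16   struct: FPMUL busy until I1 writes@8
  I3 | 10 | 11 | 12 | 13
  I4 | 14 | 15 | 16 | 17   struct: ALU busy until I3 writes@13
  I5 | 17 | 18 | 23 | 24   struct: FPMUL busy until I2 writes@16
  I6 | 25 | 26 | 31 | 32   struct: FPMUL busy until I5 writes@24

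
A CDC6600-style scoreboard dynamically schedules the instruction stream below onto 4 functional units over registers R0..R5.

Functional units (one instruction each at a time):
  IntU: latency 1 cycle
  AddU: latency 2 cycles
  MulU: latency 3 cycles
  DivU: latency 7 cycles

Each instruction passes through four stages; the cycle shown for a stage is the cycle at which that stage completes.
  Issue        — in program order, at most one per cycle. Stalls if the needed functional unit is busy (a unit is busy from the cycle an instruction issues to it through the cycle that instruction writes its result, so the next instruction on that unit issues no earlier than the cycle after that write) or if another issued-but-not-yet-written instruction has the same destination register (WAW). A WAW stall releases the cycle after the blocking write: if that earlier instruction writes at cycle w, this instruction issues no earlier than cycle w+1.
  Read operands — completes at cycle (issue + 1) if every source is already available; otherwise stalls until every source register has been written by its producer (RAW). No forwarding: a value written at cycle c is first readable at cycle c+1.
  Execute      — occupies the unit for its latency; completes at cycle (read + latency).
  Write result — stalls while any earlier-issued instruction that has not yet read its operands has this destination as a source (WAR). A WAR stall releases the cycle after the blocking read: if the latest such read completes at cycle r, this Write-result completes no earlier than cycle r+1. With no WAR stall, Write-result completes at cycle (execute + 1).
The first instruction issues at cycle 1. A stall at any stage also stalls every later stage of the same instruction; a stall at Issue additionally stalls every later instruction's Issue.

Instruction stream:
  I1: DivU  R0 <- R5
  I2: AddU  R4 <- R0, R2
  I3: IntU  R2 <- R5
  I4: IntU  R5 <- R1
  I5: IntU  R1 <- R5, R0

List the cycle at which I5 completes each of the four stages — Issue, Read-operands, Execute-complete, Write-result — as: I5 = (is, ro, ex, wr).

I5 = (17, 18, 19, 20)

I1  is:1  ro:2  ex:9  wr:10
I2  is:2  ro:11  ex:13  wr:14  — RAW R0: wait I1 write@10
I3  is:3  ro:4  ex:5  wr:12  — WAR R2: wait I2 read@11
I4  is:13  ro:14  ex:15  wr:16  — struct: IntU busy until I3 writes@12
I5  is:17  ro:18  ex:19  wr:20  — struct: IntU busy until I4 writes@16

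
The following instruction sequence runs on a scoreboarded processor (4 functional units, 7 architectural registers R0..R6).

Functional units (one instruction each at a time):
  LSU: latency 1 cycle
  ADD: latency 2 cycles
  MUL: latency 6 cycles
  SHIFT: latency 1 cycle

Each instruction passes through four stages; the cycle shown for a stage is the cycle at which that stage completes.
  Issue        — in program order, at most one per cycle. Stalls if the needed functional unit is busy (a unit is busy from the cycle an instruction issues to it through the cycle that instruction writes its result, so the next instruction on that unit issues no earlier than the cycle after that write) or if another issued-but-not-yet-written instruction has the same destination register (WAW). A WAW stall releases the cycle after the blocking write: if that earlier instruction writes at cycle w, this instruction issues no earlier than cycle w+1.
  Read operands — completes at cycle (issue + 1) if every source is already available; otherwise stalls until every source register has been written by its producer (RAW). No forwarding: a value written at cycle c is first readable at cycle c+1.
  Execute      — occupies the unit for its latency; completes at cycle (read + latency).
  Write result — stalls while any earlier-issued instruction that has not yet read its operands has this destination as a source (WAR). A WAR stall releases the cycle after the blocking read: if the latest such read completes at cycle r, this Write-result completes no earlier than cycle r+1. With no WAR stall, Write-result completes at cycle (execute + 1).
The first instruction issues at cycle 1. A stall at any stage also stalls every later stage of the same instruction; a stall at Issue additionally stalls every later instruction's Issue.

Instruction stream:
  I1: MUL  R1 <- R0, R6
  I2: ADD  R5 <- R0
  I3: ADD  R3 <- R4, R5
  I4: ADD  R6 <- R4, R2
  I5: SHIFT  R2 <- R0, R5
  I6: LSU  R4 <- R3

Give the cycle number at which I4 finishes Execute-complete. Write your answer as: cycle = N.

I1  is:1  ro:2  ex:8  wr:9
I2  is:2  ro:3  ex:5  wr:6
I3  is:7  ro:8  ex:10  wr:11  — struct: ADD busy until I2 writes@6
I4  is:12  ro:13  ex:15  wr:16  — struct: ADD busy until I3 writes@11
I5  is:13  ro:14  ex:15  wr:16
I6  is:14  ro:15  ex:16  wr:17

cycle = 15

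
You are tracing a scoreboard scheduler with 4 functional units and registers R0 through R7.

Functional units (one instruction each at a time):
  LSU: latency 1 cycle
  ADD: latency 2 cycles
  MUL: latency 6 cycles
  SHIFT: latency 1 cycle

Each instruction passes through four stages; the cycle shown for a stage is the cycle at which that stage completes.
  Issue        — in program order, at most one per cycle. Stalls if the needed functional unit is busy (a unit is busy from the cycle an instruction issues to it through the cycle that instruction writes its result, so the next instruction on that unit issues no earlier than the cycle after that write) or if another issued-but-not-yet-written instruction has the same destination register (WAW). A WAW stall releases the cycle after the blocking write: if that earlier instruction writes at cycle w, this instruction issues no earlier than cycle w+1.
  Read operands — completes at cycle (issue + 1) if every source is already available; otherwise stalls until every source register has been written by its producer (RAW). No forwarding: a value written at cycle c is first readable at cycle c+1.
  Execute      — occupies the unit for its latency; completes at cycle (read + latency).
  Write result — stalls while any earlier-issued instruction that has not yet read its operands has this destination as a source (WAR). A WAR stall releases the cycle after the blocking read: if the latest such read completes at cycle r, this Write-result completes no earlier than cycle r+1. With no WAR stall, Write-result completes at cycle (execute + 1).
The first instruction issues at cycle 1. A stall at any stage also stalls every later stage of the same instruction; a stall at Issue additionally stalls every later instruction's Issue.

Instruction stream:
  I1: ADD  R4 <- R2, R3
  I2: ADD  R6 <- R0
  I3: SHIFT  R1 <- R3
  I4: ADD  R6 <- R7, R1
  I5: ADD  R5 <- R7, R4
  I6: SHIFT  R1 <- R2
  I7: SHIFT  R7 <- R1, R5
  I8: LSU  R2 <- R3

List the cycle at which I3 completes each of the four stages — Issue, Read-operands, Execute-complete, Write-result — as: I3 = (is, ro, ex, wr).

I3 = (7, 8, 9, 10)

c1: I1→ADD
c2: I1 RO
c4: I1 EX
c5: I1 WR R4
c6: I2→ADD
c7: I2 RO; I3→SHIFT
c8: I3 RO
c9: I2 EX; I3 EX
c10: I2 WR R6; I3 WR R1
c11: I4→ADD
c12: I4 RO
c14: I4 EX
c15: I4 WR R6
c16: I5→ADD
c17: I5 RO; I6→SHIFT
c18: I6 RO
c19: I5 EX; I6 EX
c20: I5 WR R5; I6 WR R1
c21: I7→SHIFT
c22: I7 RO; I8→LSU
c23: I7 EX; I8 RO
c24: I7 WR R7; I8 EX
c25: I8 WR R2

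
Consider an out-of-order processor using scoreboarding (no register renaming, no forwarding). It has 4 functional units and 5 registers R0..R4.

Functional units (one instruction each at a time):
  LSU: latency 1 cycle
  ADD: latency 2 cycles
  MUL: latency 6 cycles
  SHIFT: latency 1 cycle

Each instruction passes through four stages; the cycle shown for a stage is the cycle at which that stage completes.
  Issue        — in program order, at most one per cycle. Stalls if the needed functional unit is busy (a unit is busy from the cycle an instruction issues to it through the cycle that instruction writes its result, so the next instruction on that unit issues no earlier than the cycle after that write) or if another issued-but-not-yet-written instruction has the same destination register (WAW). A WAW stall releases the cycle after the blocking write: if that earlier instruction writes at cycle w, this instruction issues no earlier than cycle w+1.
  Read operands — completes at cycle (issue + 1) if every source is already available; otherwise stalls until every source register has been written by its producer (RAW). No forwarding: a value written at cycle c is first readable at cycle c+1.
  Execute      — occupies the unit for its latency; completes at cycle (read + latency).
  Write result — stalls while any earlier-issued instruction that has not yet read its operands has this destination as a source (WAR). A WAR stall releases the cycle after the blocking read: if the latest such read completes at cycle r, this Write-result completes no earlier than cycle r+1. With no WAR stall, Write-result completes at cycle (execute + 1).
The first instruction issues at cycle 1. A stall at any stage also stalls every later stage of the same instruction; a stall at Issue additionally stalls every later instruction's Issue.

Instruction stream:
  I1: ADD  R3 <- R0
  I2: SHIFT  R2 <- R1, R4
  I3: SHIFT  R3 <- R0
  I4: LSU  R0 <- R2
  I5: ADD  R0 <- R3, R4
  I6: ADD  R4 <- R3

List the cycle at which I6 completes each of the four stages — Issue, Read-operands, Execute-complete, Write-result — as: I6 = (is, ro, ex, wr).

I1  is:1  ro:2  ex:4  wr:5
I2  is:2  ro:3  ex:4  wr:5
I3  is:6  ro:7  ex:8  wr:9  — struct: SHIFT busy until I2 writes@5
I4  is:7  ro:8  ex:9  wr:10
I5  is:11  ro:12  ex:14  wr:15  — WAW R0: wait I4 write@10
I6  is:16  ro:17  ex:19  wr:20  — struct: ADD busy until I5 writes@15

I6 = (16, 17, 19, 20)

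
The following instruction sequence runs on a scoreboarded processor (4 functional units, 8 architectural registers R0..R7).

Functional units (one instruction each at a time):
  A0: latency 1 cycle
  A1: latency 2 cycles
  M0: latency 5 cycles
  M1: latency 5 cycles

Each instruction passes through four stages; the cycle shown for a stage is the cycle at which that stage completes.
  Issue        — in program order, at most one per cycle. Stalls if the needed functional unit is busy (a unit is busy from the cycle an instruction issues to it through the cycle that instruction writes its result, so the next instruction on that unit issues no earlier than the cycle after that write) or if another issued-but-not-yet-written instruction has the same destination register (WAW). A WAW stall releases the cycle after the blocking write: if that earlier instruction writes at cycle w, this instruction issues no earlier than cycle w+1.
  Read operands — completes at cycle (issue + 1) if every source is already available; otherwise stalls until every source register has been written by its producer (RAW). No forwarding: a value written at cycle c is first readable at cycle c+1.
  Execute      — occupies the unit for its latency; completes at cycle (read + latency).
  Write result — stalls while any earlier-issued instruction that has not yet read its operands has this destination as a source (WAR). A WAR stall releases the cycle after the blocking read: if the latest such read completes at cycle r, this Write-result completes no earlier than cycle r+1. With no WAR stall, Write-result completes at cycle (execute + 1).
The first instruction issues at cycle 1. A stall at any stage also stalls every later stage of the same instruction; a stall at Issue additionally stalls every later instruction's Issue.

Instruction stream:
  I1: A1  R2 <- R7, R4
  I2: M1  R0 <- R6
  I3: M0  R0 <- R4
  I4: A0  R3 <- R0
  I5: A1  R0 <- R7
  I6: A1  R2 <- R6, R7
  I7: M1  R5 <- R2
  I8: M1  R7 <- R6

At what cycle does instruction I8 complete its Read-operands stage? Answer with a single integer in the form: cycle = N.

cycle 1: I1→A1
cycle 2: I1 RO · I2→M1
cycle 3: I2 RO
cycle 4: I1 EX
cycle 5: I1 WR R2
cycle 8: I2 EX
cycle 9: I2 WR R0
cycle 10: I3→M0
cycle 11: I3 RO · I4→A0
cycle 16: I3 EX
cycle 17: I3 WR R0
cycle 18: I4 RO · I5→A1
cycle 19: I4 EX · I5 RO
cycle 20: I4 WR R3
cycle 21: I5 EX
cycle 22: I5 WR R0
cycle 23: I6→A1
cycle 24: I6 RO · I7→M1
cycle 26: I6 EX
cycle 27: I6 WR R2
cycle 28: I7 RO
cycle 33: I7 EX
cycle 34: I7 WR R5
cycle 35: I8→M1
cycle 36: I8 RO
cycle 41: I8 EX
cycle 42: I8 WR R7

cycle = 36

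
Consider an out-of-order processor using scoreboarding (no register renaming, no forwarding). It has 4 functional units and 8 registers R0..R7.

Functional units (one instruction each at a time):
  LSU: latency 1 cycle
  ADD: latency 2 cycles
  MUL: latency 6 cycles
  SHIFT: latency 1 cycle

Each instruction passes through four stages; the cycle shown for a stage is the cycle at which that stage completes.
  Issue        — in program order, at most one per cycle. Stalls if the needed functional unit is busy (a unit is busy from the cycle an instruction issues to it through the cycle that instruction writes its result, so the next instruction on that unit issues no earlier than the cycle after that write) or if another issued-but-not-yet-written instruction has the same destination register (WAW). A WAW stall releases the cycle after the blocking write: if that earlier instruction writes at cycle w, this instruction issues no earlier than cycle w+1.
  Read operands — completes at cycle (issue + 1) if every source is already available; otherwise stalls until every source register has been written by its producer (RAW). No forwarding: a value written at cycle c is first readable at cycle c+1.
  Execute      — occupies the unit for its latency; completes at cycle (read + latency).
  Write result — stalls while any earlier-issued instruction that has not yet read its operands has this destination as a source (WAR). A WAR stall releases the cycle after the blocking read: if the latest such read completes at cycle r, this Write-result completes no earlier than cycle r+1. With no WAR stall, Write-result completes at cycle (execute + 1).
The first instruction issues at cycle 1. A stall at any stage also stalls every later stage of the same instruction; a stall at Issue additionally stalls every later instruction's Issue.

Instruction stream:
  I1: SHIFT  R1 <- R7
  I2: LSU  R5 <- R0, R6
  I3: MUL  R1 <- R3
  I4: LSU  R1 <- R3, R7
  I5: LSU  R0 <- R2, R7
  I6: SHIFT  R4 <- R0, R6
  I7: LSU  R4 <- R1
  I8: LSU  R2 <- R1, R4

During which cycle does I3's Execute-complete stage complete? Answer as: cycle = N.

[I1] 1/2/3/4
[I2] 2/3/4/5
[I3] 5/6/12/13  (WAW R1: wait I1 write@4)
[I4] 14/15/16/17  (WAW R1: wait I3 write@13)
[I5] 18/19/20/21  (struct: LSU busy until I4 writes@17)
[I6] 19/22/23/24  (RAW R0: wait I5 write@21)
[I7] 25/26/27/28  (WAW R4: wait I6 write@24)
[I8] 29/30/31/32  (struct: LSU busy until I7 writes@28)

cycle = 12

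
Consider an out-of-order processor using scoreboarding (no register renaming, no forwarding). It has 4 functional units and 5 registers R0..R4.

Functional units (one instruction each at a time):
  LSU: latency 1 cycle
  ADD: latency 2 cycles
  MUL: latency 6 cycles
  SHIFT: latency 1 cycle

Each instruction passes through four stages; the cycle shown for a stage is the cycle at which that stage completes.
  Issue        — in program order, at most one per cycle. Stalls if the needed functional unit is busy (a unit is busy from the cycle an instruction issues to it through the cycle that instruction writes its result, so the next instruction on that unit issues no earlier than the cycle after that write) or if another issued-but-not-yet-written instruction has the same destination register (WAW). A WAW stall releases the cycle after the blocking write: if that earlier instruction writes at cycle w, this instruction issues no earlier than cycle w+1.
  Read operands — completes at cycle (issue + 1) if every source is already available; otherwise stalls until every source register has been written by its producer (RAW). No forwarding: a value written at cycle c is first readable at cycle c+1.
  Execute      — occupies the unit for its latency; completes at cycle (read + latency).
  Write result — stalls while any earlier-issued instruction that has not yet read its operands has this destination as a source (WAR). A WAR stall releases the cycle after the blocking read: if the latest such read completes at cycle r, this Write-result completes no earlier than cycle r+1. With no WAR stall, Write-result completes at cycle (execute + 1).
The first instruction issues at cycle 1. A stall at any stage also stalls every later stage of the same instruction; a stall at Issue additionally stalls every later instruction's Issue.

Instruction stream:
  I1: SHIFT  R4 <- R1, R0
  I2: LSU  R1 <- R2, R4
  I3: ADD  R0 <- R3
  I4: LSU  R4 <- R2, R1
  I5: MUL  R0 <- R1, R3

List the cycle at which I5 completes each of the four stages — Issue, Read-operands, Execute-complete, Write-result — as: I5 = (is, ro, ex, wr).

cycle 1: I1→SHIFT
cycle 2: I1 RO, I2→LSU
cycle 3: I1 EX, I3→ADD
cycle 4: I1 WR R4, I3 RO
cycle 5: I2 RO
cycle 6: I2 EX, I3 EX
cycle 7: I2 WR R1, I3 WR R0
cycle 8: I4→LSU
cycle 9: I4 RO, I5→MUL
cycle 10: I4 EX, I5 RO
cycle 11: I4 WR R4
cycle 16: I5 EX
cycle 17: I5 WR R0

I5 = (9, 10, 16, 17)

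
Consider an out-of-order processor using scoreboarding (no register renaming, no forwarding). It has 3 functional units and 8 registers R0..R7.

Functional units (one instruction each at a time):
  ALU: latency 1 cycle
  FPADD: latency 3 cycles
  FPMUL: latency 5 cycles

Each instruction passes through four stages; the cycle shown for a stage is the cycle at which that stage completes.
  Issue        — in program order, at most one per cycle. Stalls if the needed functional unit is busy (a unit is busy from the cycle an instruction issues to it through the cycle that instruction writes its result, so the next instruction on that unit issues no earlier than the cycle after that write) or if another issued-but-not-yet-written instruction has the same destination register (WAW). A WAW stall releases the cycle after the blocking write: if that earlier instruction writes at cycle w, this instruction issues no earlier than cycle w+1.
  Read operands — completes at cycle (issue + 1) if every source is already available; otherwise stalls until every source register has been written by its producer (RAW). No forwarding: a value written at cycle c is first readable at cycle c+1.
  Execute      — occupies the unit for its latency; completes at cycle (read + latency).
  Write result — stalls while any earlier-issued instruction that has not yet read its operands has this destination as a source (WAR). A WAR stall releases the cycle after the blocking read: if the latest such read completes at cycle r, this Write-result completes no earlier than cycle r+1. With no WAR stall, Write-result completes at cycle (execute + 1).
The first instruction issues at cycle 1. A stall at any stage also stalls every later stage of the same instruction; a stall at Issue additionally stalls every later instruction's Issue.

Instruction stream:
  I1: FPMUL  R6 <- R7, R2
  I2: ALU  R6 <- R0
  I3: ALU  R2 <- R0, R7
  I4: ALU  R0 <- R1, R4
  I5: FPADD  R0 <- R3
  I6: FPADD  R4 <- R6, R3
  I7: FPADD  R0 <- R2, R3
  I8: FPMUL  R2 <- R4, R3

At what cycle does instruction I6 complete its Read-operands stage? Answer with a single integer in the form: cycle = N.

I1  is:1  ro:2  ex:7  wr:8
I2  is:9  ro:10  ex:11  wr:12  — WAW R6: wait I1 write@8
I3  is:13  ro:14  ex:15  wr:16  — struct: ALU busy until I2 writes@12
I4  is:17  ro:18  ex:19  wr:20  — struct: ALU busy until I3 writes@16
I5  is:21  ro:22  ex:25  wr:26  — WAW R0: wait I4 write@20
I6  is:27  ro:28  ex:31  wr:32  — struct: FPADD busy until I5 writes@26
I7  is:33  ro:34  ex:37  wr:38  — struct: FPADD busy until I6 writes@32
I8  is:34  ro:35  ex:40  wr:41

cycle = 28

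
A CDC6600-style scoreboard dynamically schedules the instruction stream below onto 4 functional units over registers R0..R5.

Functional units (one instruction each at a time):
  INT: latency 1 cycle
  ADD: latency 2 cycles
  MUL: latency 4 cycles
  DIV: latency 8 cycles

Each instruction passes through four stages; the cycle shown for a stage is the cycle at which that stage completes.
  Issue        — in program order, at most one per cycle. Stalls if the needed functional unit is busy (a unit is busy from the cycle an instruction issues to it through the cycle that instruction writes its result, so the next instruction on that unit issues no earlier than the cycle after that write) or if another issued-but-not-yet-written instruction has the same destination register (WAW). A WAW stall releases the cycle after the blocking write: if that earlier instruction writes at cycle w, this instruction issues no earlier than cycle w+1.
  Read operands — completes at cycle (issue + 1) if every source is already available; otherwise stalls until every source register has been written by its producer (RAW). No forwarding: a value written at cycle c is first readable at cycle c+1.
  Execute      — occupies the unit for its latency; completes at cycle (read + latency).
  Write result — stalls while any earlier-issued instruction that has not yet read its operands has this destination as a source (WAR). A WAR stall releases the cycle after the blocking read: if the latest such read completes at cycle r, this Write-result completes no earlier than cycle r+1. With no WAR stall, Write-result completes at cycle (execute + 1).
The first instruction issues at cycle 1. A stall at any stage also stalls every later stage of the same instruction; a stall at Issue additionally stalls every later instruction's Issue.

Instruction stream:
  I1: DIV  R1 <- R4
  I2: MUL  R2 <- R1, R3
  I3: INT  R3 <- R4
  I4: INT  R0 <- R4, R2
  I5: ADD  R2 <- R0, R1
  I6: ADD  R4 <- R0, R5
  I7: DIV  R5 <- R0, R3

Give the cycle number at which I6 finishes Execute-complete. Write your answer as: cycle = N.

1) issue 1, read 2, done 10, write 11
2) issue 2, read 12, done 16, write 17  <RAW R1: wait I1 write@11>
3) issue 3, read 4, done 5, write 13  <WAR R3: wait I2 read@12>
4) issue 14, read 18, done 19, write 20  <struct: INT busy until I3 writes@13 / RAW R2: wait I2 write@17>
5) issue 18, read 21, done 23, write 24  <WAW R2: wait I2 write@17 / RAW R0: wait I4 write@20>
6) issue 25, read 26, done 28, write 29  <struct: ADD busy until I5 writes@24>
7) issue 26, read 27, done 35, write 36

cycle = 28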